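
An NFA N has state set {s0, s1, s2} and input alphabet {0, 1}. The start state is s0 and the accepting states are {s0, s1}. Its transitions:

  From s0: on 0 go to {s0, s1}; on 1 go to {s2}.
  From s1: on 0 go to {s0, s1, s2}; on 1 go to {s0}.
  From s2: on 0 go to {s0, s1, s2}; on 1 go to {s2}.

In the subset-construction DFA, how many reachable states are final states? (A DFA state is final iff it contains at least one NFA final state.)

Start state of the DFA: {s0}.
{s0} --0--> {s0, s1}  [new]
{s0} --1--> {s2}  [new]
{s0, s1} --0--> {s0, s1, s2}  [new]
{s0, s1} --1--> {s0, s2}  [new]
{s2} --0--> {s0, s1, s2}  [seen]
{s2} --1--> {s2}  [seen]
{s0, s1, s2} --0--> {s0, s1, s2}  [seen]
{s0, s1, s2} --1--> {s0, s2}  [seen]
{s0, s2} --0--> {s0, s1, s2}  [seen]
{s0, s2} --1--> {s2}  [seen]
Reachable DFA states: {s0}, {s0, s1}, {s2}, {s0, s1, s2}, {s0, s2}.
Accepting DFA states (contain an NFA accepting state): {s0}, {s0, s1}, {s0, s1, s2}, {s0, s2}.

4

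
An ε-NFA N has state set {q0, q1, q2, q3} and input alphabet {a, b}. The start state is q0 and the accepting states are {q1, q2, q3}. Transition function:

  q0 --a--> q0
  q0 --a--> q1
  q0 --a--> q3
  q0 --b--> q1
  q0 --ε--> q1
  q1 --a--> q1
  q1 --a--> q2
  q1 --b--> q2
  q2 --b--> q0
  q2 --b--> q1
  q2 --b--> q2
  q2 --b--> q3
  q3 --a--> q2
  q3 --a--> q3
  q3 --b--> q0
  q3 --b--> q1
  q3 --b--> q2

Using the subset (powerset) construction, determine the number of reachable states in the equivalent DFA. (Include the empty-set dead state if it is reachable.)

3

Start state of the DFA: {q0, q1} (ε-closure of the NFA start).
{q0, q1} --a--> {q0, q1, q2, q3}  [new]
{q0, q1} --b--> {q1, q2}  [new]
{q0, q1, q2, q3} --a--> {q0, q1, q2, q3}  [seen]
{q0, q1, q2, q3} --b--> {q0, q1, q2, q3}  [seen]
{q1, q2} --a--> {q1, q2}  [seen]
{q1, q2} --b--> {q0, q1, q2, q3}  [seen]
Reachable DFA states: {q0, q1}, {q0, q1, q2, q3}, {q1, q2}.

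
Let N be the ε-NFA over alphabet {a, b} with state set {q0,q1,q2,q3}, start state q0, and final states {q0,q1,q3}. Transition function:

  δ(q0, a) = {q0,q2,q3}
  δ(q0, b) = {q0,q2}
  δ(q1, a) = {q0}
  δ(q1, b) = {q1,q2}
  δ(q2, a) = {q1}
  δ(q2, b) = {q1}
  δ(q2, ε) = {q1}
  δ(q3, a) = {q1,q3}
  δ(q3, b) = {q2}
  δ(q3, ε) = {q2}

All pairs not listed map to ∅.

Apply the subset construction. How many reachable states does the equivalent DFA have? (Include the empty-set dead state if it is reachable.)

Start state of the DFA: {q0} (ε-closure of the NFA start).
{q0} --a--> {q0,q1,q2,q3}  [new]
{q0} --b--> {q0,q1,q2}  [new]
{q0,q1,q2,q3} --a--> {q0,q1,q2,q3}  [seen]
{q0,q1,q2,q3} --b--> {q0,q1,q2}  [seen]
{q0,q1,q2} --a--> {q0,q1,q2,q3}  [seen]
{q0,q1,q2} --b--> {q0,q1,q2}  [seen]
Reachable DFA states: {q0}, {q0,q1,q2,q3}, {q0,q1,q2}.

3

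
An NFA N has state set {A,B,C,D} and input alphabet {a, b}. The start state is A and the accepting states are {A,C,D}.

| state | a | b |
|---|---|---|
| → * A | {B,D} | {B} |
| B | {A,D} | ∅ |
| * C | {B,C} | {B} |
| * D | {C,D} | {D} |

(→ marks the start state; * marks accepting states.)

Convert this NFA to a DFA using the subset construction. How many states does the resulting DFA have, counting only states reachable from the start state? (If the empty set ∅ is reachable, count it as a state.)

10

Start state of the DFA: {A}.
{A} --a--> {B,D}  [new]
{A} --b--> {B}  [new]
{B,D} --a--> {A,C,D}  [new]
{B,D} --b--> {D}  [new]
{B} --a--> {A,D}  [new]
{B} --b--> ∅  [new]
{A,C,D} --a--> {B,C,D}  [new]
{A,C,D} --b--> {B,D}  [seen]
{D} --a--> {C,D}  [new]
{D} --b--> {D}  [seen]
{A,D} --a--> {B,C,D}  [seen]
{A,D} --b--> {B,D}  [seen]
∅ --a--> ∅  [seen]
∅ --b--> ∅  [seen]
{B,C,D} --a--> {A,B,C,D}  [new]
{B,C,D} --b--> {B,D}  [seen]
{C,D} --a--> {B,C,D}  [seen]
{C,D} --b--> {B,D}  [seen]
{A,B,C,D} --a--> {A,B,C,D}  [seen]
{A,B,C,D} --b--> {B,D}  [seen]
Reachable DFA states: {A}, {B,D}, {B}, {A,C,D}, {D}, {A,D}, ∅, {B,C,D}, {C,D}, {A,B,C,D}.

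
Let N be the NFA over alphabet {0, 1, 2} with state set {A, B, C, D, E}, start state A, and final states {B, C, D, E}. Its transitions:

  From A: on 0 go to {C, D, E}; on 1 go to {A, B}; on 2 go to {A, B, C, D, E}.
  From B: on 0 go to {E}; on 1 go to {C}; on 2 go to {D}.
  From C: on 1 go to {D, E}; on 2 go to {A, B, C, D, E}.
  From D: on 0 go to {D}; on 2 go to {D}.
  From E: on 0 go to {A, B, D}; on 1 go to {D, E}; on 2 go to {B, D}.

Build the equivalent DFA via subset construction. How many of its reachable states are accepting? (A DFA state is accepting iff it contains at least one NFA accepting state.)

Start state of the DFA: {A}.
{A} --0--> {C, D, E}  [new]
{A} --1--> {A, B}  [new]
{A} --2--> {A, B, C, D, E}  [new]
{C, D, E} --0--> {A, B, D}  [new]
{C, D, E} --1--> {D, E}  [new]
{C, D, E} --2--> {A, B, C, D, E}  [seen]
{A, B} --0--> {C, D, E}  [seen]
{A, B} --1--> {A, B, C}  [new]
{A, B} --2--> {A, B, C, D, E}  [seen]
{A, B, C, D, E} --0--> {A, B, C, D, E}  [seen]
{A, B, C, D, E} --1--> {A, B, C, D, E}  [seen]
{A, B, C, D, E} --2--> {A, B, C, D, E}  [seen]
{A, B, D} --0--> {C, D, E}  [seen]
{A, B, D} --1--> {A, B, C}  [seen]
{A, B, D} --2--> {A, B, C, D, E}  [seen]
{D, E} --0--> {A, B, D}  [seen]
{D, E} --1--> {D, E}  [seen]
{D, E} --2--> {B, D}  [new]
{A, B, C} --0--> {C, D, E}  [seen]
{A, B, C} --1--> {A, B, C, D, E}  [seen]
{A, B, C} --2--> {A, B, C, D, E}  [seen]
{B, D} --0--> {D, E}  [seen]
{B, D} --1--> {C}  [new]
{B, D} --2--> {D}  [new]
{C} --0--> ∅  [new]
{C} --1--> {D, E}  [seen]
{C} --2--> {A, B, C, D, E}  [seen]
{D} --0--> {D}  [seen]
{D} --1--> ∅  [seen]
{D} --2--> {D}  [seen]
∅ --0--> ∅  [seen]
∅ --1--> ∅  [seen]
∅ --2--> ∅  [seen]
Reachable DFA states: {A}, {C, D, E}, {A, B}, {A, B, C, D, E}, {A, B, D}, {D, E}, {A, B, C}, {B, D}, {C}, {D}, ∅.
Accepting DFA states (contain an NFA accepting state): {C, D, E}, {A, B}, {A, B, C, D, E}, {A, B, D}, {D, E}, {A, B, C}, {B, D}, {C}, {D}.

9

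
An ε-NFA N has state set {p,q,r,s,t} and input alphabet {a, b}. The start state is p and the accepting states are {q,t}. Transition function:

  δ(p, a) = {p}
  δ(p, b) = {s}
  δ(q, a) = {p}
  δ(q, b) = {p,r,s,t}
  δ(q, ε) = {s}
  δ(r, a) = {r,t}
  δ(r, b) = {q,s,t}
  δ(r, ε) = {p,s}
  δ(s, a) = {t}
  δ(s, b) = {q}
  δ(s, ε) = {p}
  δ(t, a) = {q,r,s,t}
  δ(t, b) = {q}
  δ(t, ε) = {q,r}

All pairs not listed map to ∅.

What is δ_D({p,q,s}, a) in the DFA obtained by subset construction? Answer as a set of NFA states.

{p,q,r,s,t}

δ(p,a) = {p}; δ(q,a) = {p}; δ(s,a) = {t}.
Union: {p,t}.
ε-closure gives {p,q,r,s,t}.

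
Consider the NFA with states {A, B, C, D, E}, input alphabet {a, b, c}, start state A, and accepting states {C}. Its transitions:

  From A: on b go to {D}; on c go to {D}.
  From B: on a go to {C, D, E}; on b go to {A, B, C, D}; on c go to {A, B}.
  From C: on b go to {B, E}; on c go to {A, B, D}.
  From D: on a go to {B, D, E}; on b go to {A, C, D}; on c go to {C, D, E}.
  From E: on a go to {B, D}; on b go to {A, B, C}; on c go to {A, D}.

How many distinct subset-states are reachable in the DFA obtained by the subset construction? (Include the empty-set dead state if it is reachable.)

9

Start state of the DFA: {A}.
{A} --a--> ∅  [new]
{A} --b--> {D}  [new]
{A} --c--> {D}  [seen]
∅ --a--> ∅  [seen]
∅ --b--> ∅  [seen]
∅ --c--> ∅  [seen]
{D} --a--> {B, D, E}  [new]
{D} --b--> {A, C, D}  [new]
{D} --c--> {C, D, E}  [new]
{B, D, E} --a--> {B, C, D, E}  [new]
{B, D, E} --b--> {A, B, C, D}  [new]
{B, D, E} --c--> {A, B, C, D, E}  [new]
{A, C, D} --a--> {B, D, E}  [seen]
{A, C, D} --b--> {A, B, C, D, E}  [seen]
{A, C, D} --c--> {A, B, C, D, E}  [seen]
{C, D, E} --a--> {B, D, E}  [seen]
{C, D, E} --b--> {A, B, C, D, E}  [seen]
{C, D, E} --c--> {A, B, C, D, E}  [seen]
{B, C, D, E} --a--> {B, C, D, E}  [seen]
{B, C, D, E} --b--> {A, B, C, D, E}  [seen]
{B, C, D, E} --c--> {A, B, C, D, E}  [seen]
{A, B, C, D} --a--> {B, C, D, E}  [seen]
{A, B, C, D} --b--> {A, B, C, D, E}  [seen]
{A, B, C, D} --c--> {A, B, C, D, E}  [seen]
{A, B, C, D, E} --a--> {B, C, D, E}  [seen]
{A, B, C, D, E} --b--> {A, B, C, D, E}  [seen]
{A, B, C, D, E} --c--> {A, B, C, D, E}  [seen]
Reachable DFA states: {A}, ∅, {D}, {B, D, E}, {A, C, D}, {C, D, E}, {B, C, D, E}, {A, B, C, D}, {A, B, C, D, E}.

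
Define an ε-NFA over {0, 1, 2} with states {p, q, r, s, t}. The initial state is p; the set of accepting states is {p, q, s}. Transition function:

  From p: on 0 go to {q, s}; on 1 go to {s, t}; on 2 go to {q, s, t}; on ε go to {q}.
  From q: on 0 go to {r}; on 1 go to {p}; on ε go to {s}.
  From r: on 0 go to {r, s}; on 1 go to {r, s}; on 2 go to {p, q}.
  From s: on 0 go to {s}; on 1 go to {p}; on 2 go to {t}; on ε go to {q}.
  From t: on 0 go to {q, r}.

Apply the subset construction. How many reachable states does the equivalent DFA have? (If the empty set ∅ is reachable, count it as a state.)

Start state of the DFA: {p, q, s} (ε-closure of the NFA start).
{p, q, s} --0--> {q, r, s}  [new]
{p, q, s} --1--> {p, q, s, t}  [new]
{p, q, s} --2--> {q, s, t}  [new]
{q, r, s} --0--> {q, r, s}  [seen]
{q, r, s} --1--> {p, q, r, s}  [new]
{q, r, s} --2--> {p, q, s, t}  [seen]
{p, q, s, t} --0--> {q, r, s}  [seen]
{p, q, s, t} --1--> {p, q, s, t}  [seen]
{p, q, s, t} --2--> {q, s, t}  [seen]
{q, s, t} --0--> {q, r, s}  [seen]
{q, s, t} --1--> {p, q, s}  [seen]
{q, s, t} --2--> {t}  [new]
{p, q, r, s} --0--> {q, r, s}  [seen]
{p, q, r, s} --1--> {p, q, r, s, t}  [new]
{p, q, r, s} --2--> {p, q, s, t}  [seen]
{t} --0--> {q, r, s}  [seen]
{t} --1--> ∅  [new]
{t} --2--> ∅  [seen]
{p, q, r, s, t} --0--> {q, r, s}  [seen]
{p, q, r, s, t} --1--> {p, q, r, s, t}  [seen]
{p, q, r, s, t} --2--> {p, q, s, t}  [seen]
∅ --0--> ∅  [seen]
∅ --1--> ∅  [seen]
∅ --2--> ∅  [seen]
Reachable DFA states: {p, q, s}, {q, r, s}, {p, q, s, t}, {q, s, t}, {p, q, r, s}, {t}, {p, q, r, s, t}, ∅.

8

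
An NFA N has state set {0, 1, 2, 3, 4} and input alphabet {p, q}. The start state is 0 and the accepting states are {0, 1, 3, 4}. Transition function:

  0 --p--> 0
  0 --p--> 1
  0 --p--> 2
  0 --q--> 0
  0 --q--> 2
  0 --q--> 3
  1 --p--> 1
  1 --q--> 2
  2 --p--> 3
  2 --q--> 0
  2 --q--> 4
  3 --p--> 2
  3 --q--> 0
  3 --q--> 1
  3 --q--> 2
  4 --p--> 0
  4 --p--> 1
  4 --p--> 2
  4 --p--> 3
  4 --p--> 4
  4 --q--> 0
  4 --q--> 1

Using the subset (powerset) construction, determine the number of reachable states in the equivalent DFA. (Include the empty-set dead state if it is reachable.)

6

Start state of the DFA: {0}.
{0} --p--> {0, 1, 2}  [new]
{0} --q--> {0, 2, 3}  [new]
{0, 1, 2} --p--> {0, 1, 2, 3}  [new]
{0, 1, 2} --q--> {0, 2, 3, 4}  [new]
{0, 2, 3} --p--> {0, 1, 2, 3}  [seen]
{0, 2, 3} --q--> {0, 1, 2, 3, 4}  [new]
{0, 1, 2, 3} --p--> {0, 1, 2, 3}  [seen]
{0, 1, 2, 3} --q--> {0, 1, 2, 3, 4}  [seen]
{0, 2, 3, 4} --p--> {0, 1, 2, 3, 4}  [seen]
{0, 2, 3, 4} --q--> {0, 1, 2, 3, 4}  [seen]
{0, 1, 2, 3, 4} --p--> {0, 1, 2, 3, 4}  [seen]
{0, 1, 2, 3, 4} --q--> {0, 1, 2, 3, 4}  [seen]
Reachable DFA states: {0}, {0, 1, 2}, {0, 2, 3}, {0, 1, 2, 3}, {0, 2, 3, 4}, {0, 1, 2, 3, 4}.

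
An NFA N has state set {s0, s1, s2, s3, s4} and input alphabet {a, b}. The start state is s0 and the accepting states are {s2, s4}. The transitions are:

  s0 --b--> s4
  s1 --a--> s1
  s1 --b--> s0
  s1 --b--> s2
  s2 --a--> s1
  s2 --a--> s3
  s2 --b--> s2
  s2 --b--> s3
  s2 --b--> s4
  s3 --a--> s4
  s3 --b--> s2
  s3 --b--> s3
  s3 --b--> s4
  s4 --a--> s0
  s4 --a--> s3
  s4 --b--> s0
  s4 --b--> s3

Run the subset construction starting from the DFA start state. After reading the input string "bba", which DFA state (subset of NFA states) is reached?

{s4}

Start: {s0}.
δ(s0,b) = {s4}.
Union: {s4}.
After b: {s4}.
δ(s4,b) = {s0, s3}.
Union: {s0, s3}.
After b: {s0, s3}.
δ(s0,a) = ∅; δ(s3,a) = {s4}.
Union: {s4}.
After a: {s4}.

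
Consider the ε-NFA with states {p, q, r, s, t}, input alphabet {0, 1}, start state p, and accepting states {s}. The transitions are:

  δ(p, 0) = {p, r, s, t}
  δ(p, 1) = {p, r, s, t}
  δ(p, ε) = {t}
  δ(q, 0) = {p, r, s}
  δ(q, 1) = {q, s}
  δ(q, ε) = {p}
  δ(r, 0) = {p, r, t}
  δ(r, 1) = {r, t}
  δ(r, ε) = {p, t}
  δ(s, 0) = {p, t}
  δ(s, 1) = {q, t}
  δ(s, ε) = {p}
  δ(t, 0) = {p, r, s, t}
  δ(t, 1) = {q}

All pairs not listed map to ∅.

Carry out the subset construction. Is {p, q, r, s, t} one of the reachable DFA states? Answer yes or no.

Start state of the DFA: {p, t} (ε-closure of the NFA start).
{p, t} --0--> {p, r, s, t}  [new]
{p, t} --1--> {p, q, r, s, t}  [new]
{p, r, s, t} --0--> {p, r, s, t}  [seen]
{p, r, s, t} --1--> {p, q, r, s, t}  [seen]
{p, q, r, s, t} --0--> {p, r, s, t}  [seen]
{p, q, r, s, t} --1--> {p, q, r, s, t}  [seen]
Reachable DFA states: {p, t}, {p, r, s, t}, {p, q, r, s, t}.
{p, q, r, s, t} is among them.

yes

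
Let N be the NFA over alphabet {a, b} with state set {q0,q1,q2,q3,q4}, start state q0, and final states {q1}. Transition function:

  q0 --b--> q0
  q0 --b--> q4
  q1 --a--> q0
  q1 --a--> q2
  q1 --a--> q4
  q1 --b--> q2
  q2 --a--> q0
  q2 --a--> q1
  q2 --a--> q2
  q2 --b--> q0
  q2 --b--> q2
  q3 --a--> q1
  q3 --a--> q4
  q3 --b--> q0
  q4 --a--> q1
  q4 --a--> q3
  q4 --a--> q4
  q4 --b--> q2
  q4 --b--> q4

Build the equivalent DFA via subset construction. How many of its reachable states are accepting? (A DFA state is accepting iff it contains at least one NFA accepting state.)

Start state of the DFA: {q0}.
{q0} --a--> ∅  [new]
{q0} --b--> {q0,q4}  [new]
∅ --a--> ∅  [seen]
∅ --b--> ∅  [seen]
{q0,q4} --a--> {q1,q3,q4}  [new]
{q0,q4} --b--> {q0,q2,q4}  [new]
{q1,q3,q4} --a--> {q0,q1,q2,q3,q4}  [new]
{q1,q3,q4} --b--> {q0,q2,q4}  [seen]
{q0,q2,q4} --a--> {q0,q1,q2,q3,q4}  [seen]
{q0,q2,q4} --b--> {q0,q2,q4}  [seen]
{q0,q1,q2,q3,q4} --a--> {q0,q1,q2,q3,q4}  [seen]
{q0,q1,q2,q3,q4} --b--> {q0,q2,q4}  [seen]
Reachable DFA states: {q0}, ∅, {q0,q4}, {q1,q3,q4}, {q0,q2,q4}, {q0,q1,q2,q3,q4}.
Accepting DFA states (contain an NFA accepting state): {q1,q3,q4}, {q0,q1,q2,q3,q4}.

2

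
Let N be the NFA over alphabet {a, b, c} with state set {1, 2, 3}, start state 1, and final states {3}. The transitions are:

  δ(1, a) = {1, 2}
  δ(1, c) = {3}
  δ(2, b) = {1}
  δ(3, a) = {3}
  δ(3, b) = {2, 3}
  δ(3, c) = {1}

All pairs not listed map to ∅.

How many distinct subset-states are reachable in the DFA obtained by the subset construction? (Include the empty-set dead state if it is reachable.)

Start state of the DFA: {1}.
{1} --a--> {1, 2}  [new]
{1} --b--> ∅  [new]
{1} --c--> {3}  [new]
{1, 2} --a--> {1, 2}  [seen]
{1, 2} --b--> {1}  [seen]
{1, 2} --c--> {3}  [seen]
∅ --a--> ∅  [seen]
∅ --b--> ∅  [seen]
∅ --c--> ∅  [seen]
{3} --a--> {3}  [seen]
{3} --b--> {2, 3}  [new]
{3} --c--> {1}  [seen]
{2, 3} --a--> {3}  [seen]
{2, 3} --b--> {1, 2, 3}  [new]
{2, 3} --c--> {1}  [seen]
{1, 2, 3} --a--> {1, 2, 3}  [seen]
{1, 2, 3} --b--> {1, 2, 3}  [seen]
{1, 2, 3} --c--> {1, 3}  [new]
{1, 3} --a--> {1, 2, 3}  [seen]
{1, 3} --b--> {2, 3}  [seen]
{1, 3} --c--> {1, 3}  [seen]
Reachable DFA states: {1}, {1, 2}, ∅, {3}, {2, 3}, {1, 2, 3}, {1, 3}.

7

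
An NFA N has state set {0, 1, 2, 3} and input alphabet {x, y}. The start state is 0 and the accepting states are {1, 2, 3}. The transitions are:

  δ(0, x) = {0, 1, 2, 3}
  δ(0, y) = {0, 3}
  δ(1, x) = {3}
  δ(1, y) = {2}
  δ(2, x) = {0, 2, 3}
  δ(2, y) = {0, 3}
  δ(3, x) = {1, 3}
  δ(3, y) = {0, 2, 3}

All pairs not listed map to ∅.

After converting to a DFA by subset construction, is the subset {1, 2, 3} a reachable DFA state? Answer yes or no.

no

Start state of the DFA: {0}.
{0} --x--> {0, 1, 2, 3}  [new]
{0} --y--> {0, 3}  [new]
{0, 1, 2, 3} --x--> {0, 1, 2, 3}  [seen]
{0, 1, 2, 3} --y--> {0, 2, 3}  [new]
{0, 3} --x--> {0, 1, 2, 3}  [seen]
{0, 3} --y--> {0, 2, 3}  [seen]
{0, 2, 3} --x--> {0, 1, 2, 3}  [seen]
{0, 2, 3} --y--> {0, 2, 3}  [seen]
Reachable DFA states: {0}, {0, 1, 2, 3}, {0, 3}, {0, 2, 3}.
{1, 2, 3} is not among them.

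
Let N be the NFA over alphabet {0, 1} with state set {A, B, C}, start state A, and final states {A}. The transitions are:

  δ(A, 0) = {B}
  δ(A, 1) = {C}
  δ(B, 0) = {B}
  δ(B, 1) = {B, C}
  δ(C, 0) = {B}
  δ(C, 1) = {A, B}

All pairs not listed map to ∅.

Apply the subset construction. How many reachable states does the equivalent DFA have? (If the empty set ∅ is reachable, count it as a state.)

Start state of the DFA: {A}.
{A} --0--> {B}  [new]
{A} --1--> {C}  [new]
{B} --0--> {B}  [seen]
{B} --1--> {B, C}  [new]
{C} --0--> {B}  [seen]
{C} --1--> {A, B}  [new]
{B, C} --0--> {B}  [seen]
{B, C} --1--> {A, B, C}  [new]
{A, B} --0--> {B}  [seen]
{A, B} --1--> {B, C}  [seen]
{A, B, C} --0--> {B}  [seen]
{A, B, C} --1--> {A, B, C}  [seen]
Reachable DFA states: {A}, {B}, {C}, {B, C}, {A, B}, {A, B, C}.

6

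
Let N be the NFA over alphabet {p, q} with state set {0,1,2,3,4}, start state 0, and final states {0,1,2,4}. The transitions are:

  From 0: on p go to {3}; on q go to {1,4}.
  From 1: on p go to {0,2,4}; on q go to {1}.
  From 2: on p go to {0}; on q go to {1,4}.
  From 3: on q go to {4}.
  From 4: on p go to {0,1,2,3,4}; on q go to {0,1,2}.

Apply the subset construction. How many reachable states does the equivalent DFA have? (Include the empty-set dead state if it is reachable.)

9

Start state of the DFA: {0}.
{0} --p--> {3}  [new]
{0} --q--> {1,4}  [new]
{3} --p--> ∅  [new]
{3} --q--> {4}  [new]
{1,4} --p--> {0,1,2,3,4}  [new]
{1,4} --q--> {0,1,2}  [new]
∅ --p--> ∅  [seen]
∅ --q--> ∅  [seen]
{4} --p--> {0,1,2,3,4}  [seen]
{4} --q--> {0,1,2}  [seen]
{0,1,2,3,4} --p--> {0,1,2,3,4}  [seen]
{0,1,2,3,4} --q--> {0,1,2,4}  [new]
{0,1,2} --p--> {0,2,3,4}  [new]
{0,1,2} --q--> {1,4}  [seen]
{0,1,2,4} --p--> {0,1,2,3,4}  [seen]
{0,1,2,4} --q--> {0,1,2,4}  [seen]
{0,2,3,4} --p--> {0,1,2,3,4}  [seen]
{0,2,3,4} --q--> {0,1,2,4}  [seen]
Reachable DFA states: {0}, {3}, {1,4}, ∅, {4}, {0,1,2,3,4}, {0,1,2}, {0,1,2,4}, {0,2,3,4}.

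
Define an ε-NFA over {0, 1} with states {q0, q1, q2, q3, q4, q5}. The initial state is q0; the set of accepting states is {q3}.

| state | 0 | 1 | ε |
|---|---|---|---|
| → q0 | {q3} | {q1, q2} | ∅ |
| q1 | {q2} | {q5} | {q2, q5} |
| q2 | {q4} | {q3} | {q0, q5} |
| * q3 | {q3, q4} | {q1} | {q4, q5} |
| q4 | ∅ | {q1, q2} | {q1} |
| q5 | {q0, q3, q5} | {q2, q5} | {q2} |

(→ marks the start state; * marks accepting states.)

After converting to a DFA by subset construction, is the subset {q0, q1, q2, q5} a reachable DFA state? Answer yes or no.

Start state of the DFA: {q0} (ε-closure of the NFA start).
{q0} --0--> {q0, q1, q2, q3, q4, q5}  [new]
{q0} --1--> {q0, q1, q2, q5}  [new]
{q0, q1, q2, q3, q4, q5} --0--> {q0, q1, q2, q3, q4, q5}  [seen]
{q0, q1, q2, q3, q4, q5} --1--> {q0, q1, q2, q3, q4, q5}  [seen]
{q0, q1, q2, q5} --0--> {q0, q1, q2, q3, q4, q5}  [seen]
{q0, q1, q2, q5} --1--> {q0, q1, q2, q3, q4, q5}  [seen]
Reachable DFA states: {q0}, {q0, q1, q2, q3, q4, q5}, {q0, q1, q2, q5}.
{q0, q1, q2, q5} is among them.

yes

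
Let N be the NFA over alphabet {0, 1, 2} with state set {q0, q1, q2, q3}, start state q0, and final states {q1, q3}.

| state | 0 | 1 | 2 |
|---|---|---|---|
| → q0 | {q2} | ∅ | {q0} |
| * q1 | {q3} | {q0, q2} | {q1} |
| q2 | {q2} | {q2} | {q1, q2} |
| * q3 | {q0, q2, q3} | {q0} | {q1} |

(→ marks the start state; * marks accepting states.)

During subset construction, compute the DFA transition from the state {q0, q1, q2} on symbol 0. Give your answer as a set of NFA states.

{q2, q3}

δ(q0,0) = {q2}; δ(q1,0) = {q3}; δ(q2,0) = {q2}.
Union: {q2, q3}.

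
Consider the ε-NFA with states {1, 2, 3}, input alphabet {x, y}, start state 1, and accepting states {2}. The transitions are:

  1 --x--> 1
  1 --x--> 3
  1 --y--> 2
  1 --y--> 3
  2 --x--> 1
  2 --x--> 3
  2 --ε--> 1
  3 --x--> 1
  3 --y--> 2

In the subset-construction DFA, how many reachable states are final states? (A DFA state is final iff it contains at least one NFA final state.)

1

Start state of the DFA: {1} (ε-closure of the NFA start).
{1} --x--> {1, 3}  [new]
{1} --y--> {1, 2, 3}  [new]
{1, 3} --x--> {1, 3}  [seen]
{1, 3} --y--> {1, 2, 3}  [seen]
{1, 2, 3} --x--> {1, 3}  [seen]
{1, 2, 3} --y--> {1, 2, 3}  [seen]
Reachable DFA states: {1}, {1, 3}, {1, 2, 3}.
Accepting DFA states (contain an NFA accepting state): {1, 2, 3}.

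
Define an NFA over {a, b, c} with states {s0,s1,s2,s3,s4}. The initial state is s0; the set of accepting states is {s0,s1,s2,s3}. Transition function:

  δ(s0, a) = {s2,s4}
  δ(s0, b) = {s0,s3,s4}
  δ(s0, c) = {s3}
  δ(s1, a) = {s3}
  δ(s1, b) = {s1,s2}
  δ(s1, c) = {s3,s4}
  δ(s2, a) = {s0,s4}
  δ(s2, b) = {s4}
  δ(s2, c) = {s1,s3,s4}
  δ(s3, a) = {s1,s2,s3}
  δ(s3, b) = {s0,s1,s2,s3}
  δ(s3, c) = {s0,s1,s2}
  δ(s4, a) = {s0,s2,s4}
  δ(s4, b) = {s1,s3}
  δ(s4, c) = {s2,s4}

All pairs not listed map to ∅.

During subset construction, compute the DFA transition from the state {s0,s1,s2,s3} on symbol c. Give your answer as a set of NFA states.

δ(s0,c) = {s3}; δ(s1,c) = {s3,s4}; δ(s2,c) = {s1,s3,s4}; δ(s3,c) = {s0,s1,s2}.
Union: {s0,s1,s2,s3,s4}.

{s0,s1,s2,s3,s4}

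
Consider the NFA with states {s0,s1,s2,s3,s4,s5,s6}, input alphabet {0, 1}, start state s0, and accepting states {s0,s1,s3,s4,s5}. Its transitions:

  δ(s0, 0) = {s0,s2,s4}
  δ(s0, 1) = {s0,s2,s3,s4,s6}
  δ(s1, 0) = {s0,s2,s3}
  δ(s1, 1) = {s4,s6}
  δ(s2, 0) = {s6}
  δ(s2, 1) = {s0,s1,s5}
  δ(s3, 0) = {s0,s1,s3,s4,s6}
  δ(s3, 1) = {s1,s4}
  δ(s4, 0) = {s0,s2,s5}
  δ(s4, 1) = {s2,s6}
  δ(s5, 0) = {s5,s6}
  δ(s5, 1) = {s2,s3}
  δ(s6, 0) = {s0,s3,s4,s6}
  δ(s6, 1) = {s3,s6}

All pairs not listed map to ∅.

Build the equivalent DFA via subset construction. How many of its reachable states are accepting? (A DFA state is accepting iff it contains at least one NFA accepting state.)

6

Start state of the DFA: {s0}.
{s0} --0--> {s0,s2,s4}  [new]
{s0} --1--> {s0,s2,s3,s4,s6}  [new]
{s0,s2,s4} --0--> {s0,s2,s4,s5,s6}  [new]
{s0,s2,s4} --1--> {s0,s1,s2,s3,s4,s5,s6}  [new]
{s0,s2,s3,s4,s6} --0--> {s0,s1,s2,s3,s4,s5,s6}  [seen]
{s0,s2,s3,s4,s6} --1--> {s0,s1,s2,s3,s4,s5,s6}  [seen]
{s0,s2,s4,s5,s6} --0--> {s0,s2,s3,s4,s5,s6}  [new]
{s0,s2,s4,s5,s6} --1--> {s0,s1,s2,s3,s4,s5,s6}  [seen]
{s0,s1,s2,s3,s4,s5,s6} --0--> {s0,s1,s2,s3,s4,s5,s6}  [seen]
{s0,s1,s2,s3,s4,s5,s6} --1--> {s0,s1,s2,s3,s4,s5,s6}  [seen]
{s0,s2,s3,s4,s5,s6} --0--> {s0,s1,s2,s3,s4,s5,s6}  [seen]
{s0,s2,s3,s4,s5,s6} --1--> {s0,s1,s2,s3,s4,s5,s6}  [seen]
Reachable DFA states: {s0}, {s0,s2,s4}, {s0,s2,s3,s4,s6}, {s0,s2,s4,s5,s6}, {s0,s1,s2,s3,s4,s5,s6}, {s0,s2,s3,s4,s5,s6}.
Accepting DFA states (contain an NFA accepting state): {s0}, {s0,s2,s4}, {s0,s2,s3,s4,s6}, {s0,s2,s4,s5,s6}, {s0,s1,s2,s3,s4,s5,s6}, {s0,s2,s3,s4,s5,s6}.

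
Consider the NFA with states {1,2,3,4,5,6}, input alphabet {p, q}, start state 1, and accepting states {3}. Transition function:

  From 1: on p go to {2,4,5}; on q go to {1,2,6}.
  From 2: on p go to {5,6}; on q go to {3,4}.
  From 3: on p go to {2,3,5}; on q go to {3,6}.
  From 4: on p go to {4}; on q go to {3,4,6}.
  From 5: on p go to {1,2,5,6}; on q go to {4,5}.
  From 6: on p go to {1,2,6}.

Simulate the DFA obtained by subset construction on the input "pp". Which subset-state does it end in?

{1,2,4,5,6}

Start: {1}.
δ(1,p) = {2,4,5}.
Union: {2,4,5}.
After p: {2,4,5}.
δ(2,p) = {5,6}; δ(4,p) = {4}; δ(5,p) = {1,2,5,6}.
Union: {1,2,4,5,6}.
After p: {1,2,4,5,6}.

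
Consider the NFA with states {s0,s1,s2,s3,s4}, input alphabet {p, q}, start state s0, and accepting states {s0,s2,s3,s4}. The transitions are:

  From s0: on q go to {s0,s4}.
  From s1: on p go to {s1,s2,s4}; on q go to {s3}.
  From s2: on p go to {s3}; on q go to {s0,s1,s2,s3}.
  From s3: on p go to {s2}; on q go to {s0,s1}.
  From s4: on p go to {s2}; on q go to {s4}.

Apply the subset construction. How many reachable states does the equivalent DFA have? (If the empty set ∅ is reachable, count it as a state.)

Start state of the DFA: {s0}.
{s0} --p--> ∅  [new]
{s0} --q--> {s0,s4}  [new]
∅ --p--> ∅  [seen]
∅ --q--> ∅  [seen]
{s0,s4} --p--> {s2}  [new]
{s0,s4} --q--> {s0,s4}  [seen]
{s2} --p--> {s3}  [new]
{s2} --q--> {s0,s1,s2,s3}  [new]
{s3} --p--> {s2}  [seen]
{s3} --q--> {s0,s1}  [new]
{s0,s1,s2,s3} --p--> {s1,s2,s3,s4}  [new]
{s0,s1,s2,s3} --q--> {s0,s1,s2,s3,s4}  [new]
{s0,s1} --p--> {s1,s2,s4}  [new]
{s0,s1} --q--> {s0,s3,s4}  [new]
{s1,s2,s3,s4} --p--> {s1,s2,s3,s4}  [seen]
{s1,s2,s3,s4} --q--> {s0,s1,s2,s3,s4}  [seen]
{s0,s1,s2,s3,s4} --p--> {s1,s2,s3,s4}  [seen]
{s0,s1,s2,s3,s4} --q--> {s0,s1,s2,s3,s4}  [seen]
{s1,s2,s4} --p--> {s1,s2,s3,s4}  [seen]
{s1,s2,s4} --q--> {s0,s1,s2,s3,s4}  [seen]
{s0,s3,s4} --p--> {s2}  [seen]
{s0,s3,s4} --q--> {s0,s1,s4}  [new]
{s0,s1,s4} --p--> {s1,s2,s4}  [seen]
{s0,s1,s4} --q--> {s0,s3,s4}  [seen]
Reachable DFA states: {s0}, ∅, {s0,s4}, {s2}, {s3}, {s0,s1,s2,s3}, {s0,s1}, {s1,s2,s3,s4}, {s0,s1,s2,s3,s4}, {s1,s2,s4}, {s0,s3,s4}, {s0,s1,s4}.

12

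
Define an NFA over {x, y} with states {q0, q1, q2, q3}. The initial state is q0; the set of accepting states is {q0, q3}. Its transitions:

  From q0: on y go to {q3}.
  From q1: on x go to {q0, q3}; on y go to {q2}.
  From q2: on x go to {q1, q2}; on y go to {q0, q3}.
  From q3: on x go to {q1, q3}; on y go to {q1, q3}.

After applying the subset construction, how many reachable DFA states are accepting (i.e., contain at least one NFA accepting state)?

6

Start state of the DFA: {q0}.
{q0} --x--> ∅  [new]
{q0} --y--> {q3}  [new]
∅ --x--> ∅  [seen]
∅ --y--> ∅  [seen]
{q3} --x--> {q1, q3}  [new]
{q3} --y--> {q1, q3}  [seen]
{q1, q3} --x--> {q0, q1, q3}  [new]
{q1, q3} --y--> {q1, q2, q3}  [new]
{q0, q1, q3} --x--> {q0, q1, q3}  [seen]
{q0, q1, q3} --y--> {q1, q2, q3}  [seen]
{q1, q2, q3} --x--> {q0, q1, q2, q3}  [new]
{q1, q2, q3} --y--> {q0, q1, q2, q3}  [seen]
{q0, q1, q2, q3} --x--> {q0, q1, q2, q3}  [seen]
{q0, q1, q2, q3} --y--> {q0, q1, q2, q3}  [seen]
Reachable DFA states: {q0}, ∅, {q3}, {q1, q3}, {q0, q1, q3}, {q1, q2, q3}, {q0, q1, q2, q3}.
Accepting DFA states (contain an NFA accepting state): {q0}, {q3}, {q1, q3}, {q0, q1, q3}, {q1, q2, q3}, {q0, q1, q2, q3}.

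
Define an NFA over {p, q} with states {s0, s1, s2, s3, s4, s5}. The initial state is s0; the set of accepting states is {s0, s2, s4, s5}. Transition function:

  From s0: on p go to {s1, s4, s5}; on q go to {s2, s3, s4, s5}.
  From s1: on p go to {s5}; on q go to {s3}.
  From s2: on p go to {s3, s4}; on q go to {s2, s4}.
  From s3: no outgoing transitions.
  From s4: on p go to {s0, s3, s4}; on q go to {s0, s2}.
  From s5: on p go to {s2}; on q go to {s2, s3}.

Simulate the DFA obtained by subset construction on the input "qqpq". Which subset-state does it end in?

{s0, s2, s3, s4, s5}

Start: {s0}.
δ(s0,q) = {s2, s3, s4, s5}.
Union: {s2, s3, s4, s5}.
After q: {s2, s3, s4, s5}.
δ(s2,q) = {s2, s4}; δ(s3,q) = ∅; δ(s4,q) = {s0, s2}; δ(s5,q) = {s2, s3}.
Union: {s0, s2, s3, s4}.
After q: {s0, s2, s3, s4}.
δ(s0,p) = {s1, s4, s5}; δ(s2,p) = {s3, s4}; δ(s3,p) = ∅; δ(s4,p) = {s0, s3, s4}.
Union: {s0, s1, s3, s4, s5}.
After p: {s0, s1, s3, s4, s5}.
δ(s0,q) = {s2, s3, s4, s5}; δ(s1,q) = {s3}; δ(s3,q) = ∅; δ(s4,q) = {s0, s2}; δ(s5,q) = {s2, s3}.
Union: {s0, s2, s3, s4, s5}.
After q: {s0, s2, s3, s4, s5}.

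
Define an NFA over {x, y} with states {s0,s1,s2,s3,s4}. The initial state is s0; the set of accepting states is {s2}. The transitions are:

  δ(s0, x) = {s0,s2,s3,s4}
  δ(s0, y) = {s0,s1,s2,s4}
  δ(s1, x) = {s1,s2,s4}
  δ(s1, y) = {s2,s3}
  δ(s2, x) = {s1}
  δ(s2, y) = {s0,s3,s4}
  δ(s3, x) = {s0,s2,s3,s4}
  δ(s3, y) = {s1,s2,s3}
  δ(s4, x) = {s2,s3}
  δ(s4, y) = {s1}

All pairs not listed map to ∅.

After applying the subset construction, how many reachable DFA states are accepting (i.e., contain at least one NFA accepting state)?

Start state of the DFA: {s0}.
{s0} --x--> {s0,s2,s3,s4}  [new]
{s0} --y--> {s0,s1,s2,s4}  [new]
{s0,s2,s3,s4} --x--> {s0,s1,s2,s3,s4}  [new]
{s0,s2,s3,s4} --y--> {s0,s1,s2,s3,s4}  [seen]
{s0,s1,s2,s4} --x--> {s0,s1,s2,s3,s4}  [seen]
{s0,s1,s2,s4} --y--> {s0,s1,s2,s3,s4}  [seen]
{s0,s1,s2,s3,s4} --x--> {s0,s1,s2,s3,s4}  [seen]
{s0,s1,s2,s3,s4} --y--> {s0,s1,s2,s3,s4}  [seen]
Reachable DFA states: {s0}, {s0,s2,s3,s4}, {s0,s1,s2,s4}, {s0,s1,s2,s3,s4}.
Accepting DFA states (contain an NFA accepting state): {s0,s2,s3,s4}, {s0,s1,s2,s4}, {s0,s1,s2,s3,s4}.

3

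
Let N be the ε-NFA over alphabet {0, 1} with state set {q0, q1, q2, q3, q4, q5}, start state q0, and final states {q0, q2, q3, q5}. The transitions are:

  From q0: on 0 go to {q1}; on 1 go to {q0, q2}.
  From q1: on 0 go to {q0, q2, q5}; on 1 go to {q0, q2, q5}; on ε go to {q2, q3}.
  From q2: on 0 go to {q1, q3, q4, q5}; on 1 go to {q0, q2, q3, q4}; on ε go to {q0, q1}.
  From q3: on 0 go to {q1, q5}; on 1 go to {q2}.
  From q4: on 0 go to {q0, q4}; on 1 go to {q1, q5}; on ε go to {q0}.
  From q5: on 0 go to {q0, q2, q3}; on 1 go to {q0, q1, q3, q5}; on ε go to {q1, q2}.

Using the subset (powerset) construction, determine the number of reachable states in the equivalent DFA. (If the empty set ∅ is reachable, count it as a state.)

Start state of the DFA: {q0} (ε-closure of the NFA start).
{q0} --0--> {q0, q1, q2, q3}  [new]
{q0} --1--> {q0, q1, q2, q3}  [seen]
{q0, q1, q2, q3} --0--> {q0, q1, q2, q3, q4, q5}  [new]
{q0, q1, q2, q3} --1--> {q0, q1, q2, q3, q4, q5}  [seen]
{q0, q1, q2, q3, q4, q5} --0--> {q0, q1, q2, q3, q4, q5}  [seen]
{q0, q1, q2, q3, q4, q5} --1--> {q0, q1, q2, q3, q4, q5}  [seen]
Reachable DFA states: {q0}, {q0, q1, q2, q3}, {q0, q1, q2, q3, q4, q5}.

3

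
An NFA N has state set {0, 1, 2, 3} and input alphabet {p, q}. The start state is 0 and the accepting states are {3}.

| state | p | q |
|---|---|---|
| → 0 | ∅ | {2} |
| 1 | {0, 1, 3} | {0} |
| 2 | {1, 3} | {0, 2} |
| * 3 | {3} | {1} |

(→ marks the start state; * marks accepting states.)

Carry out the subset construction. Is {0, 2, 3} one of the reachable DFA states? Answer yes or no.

Start state of the DFA: {0}.
{0} --p--> ∅  [new]
{0} --q--> {2}  [new]
∅ --p--> ∅  [seen]
∅ --q--> ∅  [seen]
{2} --p--> {1, 3}  [new]
{2} --q--> {0, 2}  [new]
{1, 3} --p--> {0, 1, 3}  [new]
{1, 3} --q--> {0, 1}  [new]
{0, 2} --p--> {1, 3}  [seen]
{0, 2} --q--> {0, 2}  [seen]
{0, 1, 3} --p--> {0, 1, 3}  [seen]
{0, 1, 3} --q--> {0, 1, 2}  [new]
{0, 1} --p--> {0, 1, 3}  [seen]
{0, 1} --q--> {0, 2}  [seen]
{0, 1, 2} --p--> {0, 1, 3}  [seen]
{0, 1, 2} --q--> {0, 2}  [seen]
Reachable DFA states: {0}, ∅, {2}, {1, 3}, {0, 2}, {0, 1, 3}, {0, 1}, {0, 1, 2}.
{0, 2, 3} is not among them.

no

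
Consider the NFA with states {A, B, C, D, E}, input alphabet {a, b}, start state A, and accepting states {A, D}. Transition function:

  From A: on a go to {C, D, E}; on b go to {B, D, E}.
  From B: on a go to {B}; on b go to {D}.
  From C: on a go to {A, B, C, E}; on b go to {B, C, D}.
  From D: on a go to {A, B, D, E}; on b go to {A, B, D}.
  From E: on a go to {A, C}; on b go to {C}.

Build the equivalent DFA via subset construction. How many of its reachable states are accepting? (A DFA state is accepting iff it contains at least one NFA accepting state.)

Start state of the DFA: {A}.
{A} --a--> {C, D, E}  [new]
{A} --b--> {B, D, E}  [new]
{C, D, E} --a--> {A, B, C, D, E}  [new]
{C, D, E} --b--> {A, B, C, D}  [new]
{B, D, E} --a--> {A, B, C, D, E}  [seen]
{B, D, E} --b--> {A, B, C, D}  [seen]
{A, B, C, D, E} --a--> {A, B, C, D, E}  [seen]
{A, B, C, D, E} --b--> {A, B, C, D, E}  [seen]
{A, B, C, D} --a--> {A, B, C, D, E}  [seen]
{A, B, C, D} --b--> {A, B, C, D, E}  [seen]
Reachable DFA states: {A}, {C, D, E}, {B, D, E}, {A, B, C, D, E}, {A, B, C, D}.
Accepting DFA states (contain an NFA accepting state): {A}, {C, D, E}, {B, D, E}, {A, B, C, D, E}, {A, B, C, D}.

5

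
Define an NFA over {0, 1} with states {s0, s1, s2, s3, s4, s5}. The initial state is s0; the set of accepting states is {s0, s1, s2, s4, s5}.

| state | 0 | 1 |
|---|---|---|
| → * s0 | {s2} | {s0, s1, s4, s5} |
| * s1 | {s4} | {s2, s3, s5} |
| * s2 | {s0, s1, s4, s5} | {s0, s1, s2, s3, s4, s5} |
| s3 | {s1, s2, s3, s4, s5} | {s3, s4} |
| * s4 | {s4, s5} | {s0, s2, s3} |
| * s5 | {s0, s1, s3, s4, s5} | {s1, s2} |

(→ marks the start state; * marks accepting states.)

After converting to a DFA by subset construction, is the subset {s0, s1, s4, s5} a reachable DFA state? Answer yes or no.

Start state of the DFA: {s0}.
{s0} --0--> {s2}  [new]
{s0} --1--> {s0, s1, s4, s5}  [new]
{s2} --0--> {s0, s1, s4, s5}  [seen]
{s2} --1--> {s0, s1, s2, s3, s4, s5}  [new]
{s0, s1, s4, s5} --0--> {s0, s1, s2, s3, s4, s5}  [seen]
{s0, s1, s4, s5} --1--> {s0, s1, s2, s3, s4, s5}  [seen]
{s0, s1, s2, s3, s4, s5} --0--> {s0, s1, s2, s3, s4, s5}  [seen]
{s0, s1, s2, s3, s4, s5} --1--> {s0, s1, s2, s3, s4, s5}  [seen]
Reachable DFA states: {s0}, {s2}, {s0, s1, s4, s5}, {s0, s1, s2, s3, s4, s5}.
{s0, s1, s4, s5} is among them.

yes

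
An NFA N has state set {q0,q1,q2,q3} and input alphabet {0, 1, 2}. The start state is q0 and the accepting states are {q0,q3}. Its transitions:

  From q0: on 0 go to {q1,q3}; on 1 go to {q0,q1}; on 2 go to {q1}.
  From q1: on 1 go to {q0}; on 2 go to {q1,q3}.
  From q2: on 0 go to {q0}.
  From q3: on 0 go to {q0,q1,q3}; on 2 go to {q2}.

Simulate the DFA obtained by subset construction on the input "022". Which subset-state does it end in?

{q1,q2,q3}

Start: {q0}.
δ(q0,0) = {q1,q3}.
Union: {q1,q3}.
After 0: {q1,q3}.
δ(q1,2) = {q1,q3}; δ(q3,2) = {q2}.
Union: {q1,q2,q3}.
After 2: {q1,q2,q3}.
δ(q1,2) = {q1,q3}; δ(q2,2) = ∅; δ(q3,2) = {q2}.
Union: {q1,q2,q3}.
After 2: {q1,q2,q3}.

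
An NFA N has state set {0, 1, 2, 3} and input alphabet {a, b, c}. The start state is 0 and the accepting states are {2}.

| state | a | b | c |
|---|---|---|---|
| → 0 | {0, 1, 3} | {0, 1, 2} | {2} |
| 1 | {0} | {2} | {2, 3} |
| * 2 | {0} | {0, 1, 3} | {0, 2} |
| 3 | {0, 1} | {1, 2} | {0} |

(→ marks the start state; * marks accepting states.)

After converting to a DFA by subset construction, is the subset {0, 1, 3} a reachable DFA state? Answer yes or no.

Start state of the DFA: {0}.
{0} --a--> {0, 1, 3}  [new]
{0} --b--> {0, 1, 2}  [new]
{0} --c--> {2}  [new]
{0, 1, 3} --a--> {0, 1, 3}  [seen]
{0, 1, 3} --b--> {0, 1, 2}  [seen]
{0, 1, 3} --c--> {0, 2, 3}  [new]
{0, 1, 2} --a--> {0, 1, 3}  [seen]
{0, 1, 2} --b--> {0, 1, 2, 3}  [new]
{0, 1, 2} --c--> {0, 2, 3}  [seen]
{2} --a--> {0}  [seen]
{2} --b--> {0, 1, 3}  [seen]
{2} --c--> {0, 2}  [new]
{0, 2, 3} --a--> {0, 1, 3}  [seen]
{0, 2, 3} --b--> {0, 1, 2, 3}  [seen]
{0, 2, 3} --c--> {0, 2}  [seen]
{0, 1, 2, 3} --a--> {0, 1, 3}  [seen]
{0, 1, 2, 3} --b--> {0, 1, 2, 3}  [seen]
{0, 1, 2, 3} --c--> {0, 2, 3}  [seen]
{0, 2} --a--> {0, 1, 3}  [seen]
{0, 2} --b--> {0, 1, 2, 3}  [seen]
{0, 2} --c--> {0, 2}  [seen]
Reachable DFA states: {0}, {0, 1, 3}, {0, 1, 2}, {2}, {0, 2, 3}, {0, 1, 2, 3}, {0, 2}.
{0, 1, 3} is among them.

yes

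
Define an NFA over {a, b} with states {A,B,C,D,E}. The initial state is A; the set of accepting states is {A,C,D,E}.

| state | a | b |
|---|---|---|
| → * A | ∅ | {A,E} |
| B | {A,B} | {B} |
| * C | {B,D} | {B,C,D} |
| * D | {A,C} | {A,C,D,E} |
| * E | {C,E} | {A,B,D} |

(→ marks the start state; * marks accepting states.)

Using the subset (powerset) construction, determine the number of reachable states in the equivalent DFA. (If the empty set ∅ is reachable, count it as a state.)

9

Start state of the DFA: {A}.
{A} --a--> ∅  [new]
{A} --b--> {A,E}  [new]
∅ --a--> ∅  [seen]
∅ --b--> ∅  [seen]
{A,E} --a--> {C,E}  [new]
{A,E} --b--> {A,B,D,E}  [new]
{C,E} --a--> {B,C,D,E}  [new]
{C,E} --b--> {A,B,C,D}  [new]
{A,B,D,E} --a--> {A,B,C,E}  [new]
{A,B,D,E} --b--> {A,B,C,D,E}  [new]
{B,C,D,E} --a--> {A,B,C,D,E}  [seen]
{B,C,D,E} --b--> {A,B,C,D,E}  [seen]
{A,B,C,D} --a--> {A,B,C,D}  [seen]
{A,B,C,D} --b--> {A,B,C,D,E}  [seen]
{A,B,C,E} --a--> {A,B,C,D,E}  [seen]
{A,B,C,E} --b--> {A,B,C,D,E}  [seen]
{A,B,C,D,E} --a--> {A,B,C,D,E}  [seen]
{A,B,C,D,E} --b--> {A,B,C,D,E}  [seen]
Reachable DFA states: {A}, ∅, {A,E}, {C,E}, {A,B,D,E}, {B,C,D,E}, {A,B,C,D}, {A,B,C,E}, {A,B,C,D,E}.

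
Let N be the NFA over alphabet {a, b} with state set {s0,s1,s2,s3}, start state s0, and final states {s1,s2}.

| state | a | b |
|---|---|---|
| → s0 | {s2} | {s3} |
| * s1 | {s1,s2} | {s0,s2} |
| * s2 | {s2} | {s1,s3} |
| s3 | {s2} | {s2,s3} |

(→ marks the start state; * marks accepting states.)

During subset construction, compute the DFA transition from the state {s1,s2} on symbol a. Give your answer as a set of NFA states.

δ(s1,a) = {s1,s2}; δ(s2,a) = {s2}.
Union: {s1,s2}.

{s1,s2}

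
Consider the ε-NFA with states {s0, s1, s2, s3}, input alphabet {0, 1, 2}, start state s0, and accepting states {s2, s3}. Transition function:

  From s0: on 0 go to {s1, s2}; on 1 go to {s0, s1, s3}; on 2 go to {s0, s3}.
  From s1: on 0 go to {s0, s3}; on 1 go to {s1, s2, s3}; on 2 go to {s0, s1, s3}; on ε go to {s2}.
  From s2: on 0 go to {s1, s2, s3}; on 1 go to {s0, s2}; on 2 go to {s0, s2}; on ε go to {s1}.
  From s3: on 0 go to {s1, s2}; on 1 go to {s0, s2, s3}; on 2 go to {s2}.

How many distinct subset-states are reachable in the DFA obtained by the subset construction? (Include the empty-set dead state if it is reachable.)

4

Start state of the DFA: {s0} (ε-closure of the NFA start).
{s0} --0--> {s1, s2}  [new]
{s0} --1--> {s0, s1, s2, s3}  [new]
{s0} --2--> {s0, s3}  [new]
{s1, s2} --0--> {s0, s1, s2, s3}  [seen]
{s1, s2} --1--> {s0, s1, s2, s3}  [seen]
{s1, s2} --2--> {s0, s1, s2, s3}  [seen]
{s0, s1, s2, s3} --0--> {s0, s1, s2, s3}  [seen]
{s0, s1, s2, s3} --1--> {s0, s1, s2, s3}  [seen]
{s0, s1, s2, s3} --2--> {s0, s1, s2, s3}  [seen]
{s0, s3} --0--> {s1, s2}  [seen]
{s0, s3} --1--> {s0, s1, s2, s3}  [seen]
{s0, s3} --2--> {s0, s1, s2, s3}  [seen]
Reachable DFA states: {s0}, {s1, s2}, {s0, s1, s2, s3}, {s0, s3}.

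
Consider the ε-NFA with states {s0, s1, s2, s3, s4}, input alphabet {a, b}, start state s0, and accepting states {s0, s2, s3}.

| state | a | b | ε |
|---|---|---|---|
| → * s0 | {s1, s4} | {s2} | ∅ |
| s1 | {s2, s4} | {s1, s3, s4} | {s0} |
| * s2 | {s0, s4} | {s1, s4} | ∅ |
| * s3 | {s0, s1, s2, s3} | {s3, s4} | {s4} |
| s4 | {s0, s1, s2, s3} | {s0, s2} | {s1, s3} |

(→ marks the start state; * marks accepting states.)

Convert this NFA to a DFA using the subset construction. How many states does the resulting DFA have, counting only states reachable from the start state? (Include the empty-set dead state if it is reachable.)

4

Start state of the DFA: {s0} (ε-closure of the NFA start).
{s0} --a--> {s0, s1, s3, s4}  [new]
{s0} --b--> {s2}  [new]
{s0, s1, s3, s4} --a--> {s0, s1, s2, s3, s4}  [new]
{s0, s1, s3, s4} --b--> {s0, s1, s2, s3, s4}  [seen]
{s2} --a--> {s0, s1, s3, s4}  [seen]
{s2} --b--> {s0, s1, s3, s4}  [seen]
{s0, s1, s2, s3, s4} --a--> {s0, s1, s2, s3, s4}  [seen]
{s0, s1, s2, s3, s4} --b--> {s0, s1, s2, s3, s4}  [seen]
Reachable DFA states: {s0}, {s0, s1, s3, s4}, {s2}, {s0, s1, s2, s3, s4}.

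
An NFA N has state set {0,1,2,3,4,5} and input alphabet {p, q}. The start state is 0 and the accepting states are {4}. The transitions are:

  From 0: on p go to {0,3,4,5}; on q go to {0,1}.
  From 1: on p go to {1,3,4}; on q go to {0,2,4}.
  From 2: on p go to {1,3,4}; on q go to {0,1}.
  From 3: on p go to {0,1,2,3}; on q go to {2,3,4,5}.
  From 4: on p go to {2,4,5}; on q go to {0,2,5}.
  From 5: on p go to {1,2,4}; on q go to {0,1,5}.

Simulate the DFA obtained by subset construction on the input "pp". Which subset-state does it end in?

Start: {0}.
δ(0,p) = {0,3,4,5}.
Union: {0,3,4,5}.
After p: {0,3,4,5}.
δ(0,p) = {0,3,4,5}; δ(3,p) = {0,1,2,3}; δ(4,p) = {2,4,5}; δ(5,p) = {1,2,4}.
Union: {0,1,2,3,4,5}.
After p: {0,1,2,3,4,5}.

{0,1,2,3,4,5}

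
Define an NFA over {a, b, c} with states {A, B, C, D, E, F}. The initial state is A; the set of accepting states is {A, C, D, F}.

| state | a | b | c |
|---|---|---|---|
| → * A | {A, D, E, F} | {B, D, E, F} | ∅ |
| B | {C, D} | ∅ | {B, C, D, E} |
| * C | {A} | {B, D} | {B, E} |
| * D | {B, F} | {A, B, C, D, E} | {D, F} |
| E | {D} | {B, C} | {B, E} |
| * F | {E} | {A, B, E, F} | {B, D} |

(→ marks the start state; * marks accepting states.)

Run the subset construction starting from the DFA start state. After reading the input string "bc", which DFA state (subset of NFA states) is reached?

{B, C, D, E, F}

Start: {A}.
δ(A,b) = {B, D, E, F}.
Union: {B, D, E, F}.
After b: {B, D, E, F}.
δ(B,c) = {B, C, D, E}; δ(D,c) = {D, F}; δ(E,c) = {B, E}; δ(F,c) = {B, D}.
Union: {B, C, D, E, F}.
After c: {B, C, D, E, F}.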